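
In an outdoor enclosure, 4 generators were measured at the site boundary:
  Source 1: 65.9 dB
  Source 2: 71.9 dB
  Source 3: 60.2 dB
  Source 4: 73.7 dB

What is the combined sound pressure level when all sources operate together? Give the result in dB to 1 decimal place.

76.4 dB

Sum in the linear (power) domain: Σ 10^(Lᵢ/10) = 10^(65.9/10) + 10^(71.9/10) + 10^(60.2/10) + 10^(73.7/10) = 4.387e+07.
Combined level = 10 log₁₀(4.387e+07) = 76.4 dB.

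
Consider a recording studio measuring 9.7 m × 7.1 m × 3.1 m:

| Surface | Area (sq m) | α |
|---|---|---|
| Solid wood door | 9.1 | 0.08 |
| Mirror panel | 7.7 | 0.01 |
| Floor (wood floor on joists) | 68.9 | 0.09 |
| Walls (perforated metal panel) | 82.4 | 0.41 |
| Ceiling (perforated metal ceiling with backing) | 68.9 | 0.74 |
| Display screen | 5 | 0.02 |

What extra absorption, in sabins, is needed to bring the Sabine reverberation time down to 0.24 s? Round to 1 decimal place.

A₁ = Σ Sᵢαᵢ = 9.1*0.08 + 7.7*0.01 + 68.9*0.09 + 82.4*0.41 + 68.9*0.74 + 5*0.02 = 91.876 sabins.
Target A₂ = 0.161·213.497/0.24 = 143.221 sabins (V = 213.497 m³).
Additional absorption ΔA = 143.221 − 91.876 = 51.3 sabins.

51.3 sabins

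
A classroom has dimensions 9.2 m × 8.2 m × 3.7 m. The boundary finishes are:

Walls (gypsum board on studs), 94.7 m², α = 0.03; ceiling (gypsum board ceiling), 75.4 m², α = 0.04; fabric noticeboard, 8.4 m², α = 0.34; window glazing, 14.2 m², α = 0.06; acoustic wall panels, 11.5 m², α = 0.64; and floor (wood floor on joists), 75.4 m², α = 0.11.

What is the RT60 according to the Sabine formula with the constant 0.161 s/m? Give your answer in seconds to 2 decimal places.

Summing Sᵢαᵢ: 2.841 + 3.016 + 2.856 + 0.852 + 7.360 + 8.294 → A = 25.219 sabins.
Volume V = 9.2 × 8.2 × 3.7 = 279.128 m³.
T = 0.161 V/A = 0.161·279.128/25.219 = 1.78 s.

1.78 s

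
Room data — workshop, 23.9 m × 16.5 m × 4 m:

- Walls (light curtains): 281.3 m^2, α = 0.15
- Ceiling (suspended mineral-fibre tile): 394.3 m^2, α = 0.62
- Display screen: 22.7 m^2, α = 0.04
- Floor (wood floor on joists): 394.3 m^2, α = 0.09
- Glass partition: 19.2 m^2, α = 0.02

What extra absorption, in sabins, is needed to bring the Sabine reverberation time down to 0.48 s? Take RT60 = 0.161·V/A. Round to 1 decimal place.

A₁ = Σ Sᵢαᵢ = 281.3·0.15 + 394.3·0.62 + 22.7·0.04 + 394.3·0.09 + 19.2·0.02 = 323.440 sabins.
V = 1577.4 m³. Required absorption A₂ = 0.161 × 1577.4 / 0.48 = 529.086 sabins.
ΔA = A₂ − A₁ = 529.086 − 323.440 = 205.6 sabins.

205.6 sabins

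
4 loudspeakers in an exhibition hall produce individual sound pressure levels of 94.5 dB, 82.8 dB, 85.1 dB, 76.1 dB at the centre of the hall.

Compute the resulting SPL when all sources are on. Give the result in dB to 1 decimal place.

Sum in the linear (power) domain: Σ 10^(Lᵢ/10) = 10^(94.5/10) + 10^(82.8/10) + 10^(85.1/10) + 10^(76.1/10) = 3.373e+09.
L_total = 10·log₁₀(3.373e+09) = 95.3 dB.

95.3 dB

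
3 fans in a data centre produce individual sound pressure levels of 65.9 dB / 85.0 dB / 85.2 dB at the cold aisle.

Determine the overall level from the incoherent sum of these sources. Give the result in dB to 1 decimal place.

Converting to relative power and adding: 10^(65.9/10) + 10^(85.0/10) + 10^(85.2/10) = 6.512e+08.
Back to dB: 10·log₁₀ Σ = 88.1 dB.

88.1 dB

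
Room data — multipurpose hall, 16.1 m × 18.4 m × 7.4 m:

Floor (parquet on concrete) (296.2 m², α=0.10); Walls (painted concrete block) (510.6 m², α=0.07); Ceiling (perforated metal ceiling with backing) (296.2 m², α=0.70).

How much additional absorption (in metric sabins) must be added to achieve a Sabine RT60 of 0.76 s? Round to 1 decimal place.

Total absorption A₁ = 296.2×0.10 + 510.6×0.07 + 296.2×0.70
  = 29.620 + 35.742 + 207.340 = 272.702 m² sabins.
For T = 0.76 s, need A₂ = 0.161·V/T = 0.161·2192.176/0.76 = 464.395 sabins.
ΔA = A₂ − A₁ = 464.395 − 272.702 = 191.7 sabins.

191.7 sabins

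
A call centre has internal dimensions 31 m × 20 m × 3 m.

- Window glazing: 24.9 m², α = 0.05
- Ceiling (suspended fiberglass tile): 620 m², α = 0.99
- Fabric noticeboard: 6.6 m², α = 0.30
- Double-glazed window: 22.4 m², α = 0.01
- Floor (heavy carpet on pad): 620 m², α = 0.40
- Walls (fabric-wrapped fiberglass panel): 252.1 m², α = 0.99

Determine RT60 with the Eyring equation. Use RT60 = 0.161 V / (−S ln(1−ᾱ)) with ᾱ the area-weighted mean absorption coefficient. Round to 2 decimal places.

Total surface area S = 24.9 + 620 + 6.6 + 22.4 + 620 + 252.1 = 1546.0 m².
Absorption A = 24.9×0.05 + 620×0.99 + 6.6×0.30 + 22.4×0.01 + 620×0.40 + 252.1×0.99 = 1114.828 sabins.
ᾱ = 1114.828 / 1546.0 = 0.7211.
−S·ln(1−ᾱ) = −1546.0 × ln(1 − 0.7211) = 1974.090.
V = 31 × 20 × 3 = 1860 m³.
RT60 = 0.161 × 1860 / 1974.090 = 0.15 s.

0.15 s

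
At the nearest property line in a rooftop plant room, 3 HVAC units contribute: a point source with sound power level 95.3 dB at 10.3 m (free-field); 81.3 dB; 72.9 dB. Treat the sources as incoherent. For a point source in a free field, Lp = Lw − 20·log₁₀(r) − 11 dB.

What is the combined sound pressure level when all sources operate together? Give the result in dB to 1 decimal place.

Source at 10.3 m: Lp = 95.3 − 20·log₁₀(10.3) − 11 = 64.0 dB.
Converting to relative power and adding: 10^(64.0/10) + 10^(81.3/10) + 10^(72.9/10) = 1.569e+08.
L_total = 10·log₁₀(1.569e+08) = 82.0 dB.

82.0 dB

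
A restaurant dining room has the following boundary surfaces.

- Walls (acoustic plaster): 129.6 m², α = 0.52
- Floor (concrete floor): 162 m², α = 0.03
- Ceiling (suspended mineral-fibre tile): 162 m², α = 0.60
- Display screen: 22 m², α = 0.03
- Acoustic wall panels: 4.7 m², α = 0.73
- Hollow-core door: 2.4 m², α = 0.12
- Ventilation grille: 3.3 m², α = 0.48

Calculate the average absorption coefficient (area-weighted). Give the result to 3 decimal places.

0.361

Total surface area S = 486.0 m².
A = 129.6·0.52 + 162·0.03 + 162·0.60 + 22·0.03 + 4.7·0.73 + 2.4·0.12 + 3.3·0.48 = 175.415 sabins.
ᾱ = A/S = 0.361.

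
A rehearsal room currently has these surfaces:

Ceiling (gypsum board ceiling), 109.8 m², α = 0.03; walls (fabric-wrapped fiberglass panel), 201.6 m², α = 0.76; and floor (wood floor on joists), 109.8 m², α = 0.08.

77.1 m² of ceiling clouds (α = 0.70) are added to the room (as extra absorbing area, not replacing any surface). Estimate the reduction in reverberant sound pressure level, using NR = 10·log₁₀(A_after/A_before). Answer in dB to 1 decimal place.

1.2 dB

Equivalent absorption area: A_before = 109.8*0.03 + 201.6*0.76 + 109.8*0.08 = 165.294 m².
Treatment contributes 77.1·0.70 = 53.970 sabins.
New total A_after = 219.264 sabins.
NR = 10·log₁₀(219.264/165.294) = 1.2 dB.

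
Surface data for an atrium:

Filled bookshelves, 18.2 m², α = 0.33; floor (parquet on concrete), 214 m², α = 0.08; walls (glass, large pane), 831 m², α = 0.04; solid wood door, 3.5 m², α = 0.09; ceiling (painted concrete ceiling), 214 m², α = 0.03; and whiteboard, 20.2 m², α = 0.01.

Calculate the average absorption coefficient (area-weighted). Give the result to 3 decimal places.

S = Σ Sᵢ = 18.2 + 214 + 831 + 3.5 + 214 + 20.2 = 1300.9 m².
A = 18.2·0.33 + 214·0.08 + 831·0.04 + 3.5·0.09 + 214·0.03 + 20.2·0.01 = 63.303 sabins.
ᾱ = 63.303 / 1300.9 = 0.049.

0.049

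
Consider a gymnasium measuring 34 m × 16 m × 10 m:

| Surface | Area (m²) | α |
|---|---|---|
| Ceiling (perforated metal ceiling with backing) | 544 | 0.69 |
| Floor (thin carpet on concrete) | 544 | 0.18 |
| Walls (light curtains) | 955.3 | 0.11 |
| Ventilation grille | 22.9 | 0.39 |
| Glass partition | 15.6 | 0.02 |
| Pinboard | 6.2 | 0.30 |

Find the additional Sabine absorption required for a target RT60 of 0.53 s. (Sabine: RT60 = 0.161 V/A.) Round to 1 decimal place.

1063.1 sabins

A₁ = Σ Sᵢαᵢ = 544×0.69 + 544×0.18 + 955.3×0.11 + 22.9×0.39 + 15.6×0.02 + 6.2×0.30 = 589.466 sabins.
V = 5440 m³. Required absorption A₂ = 0.161 × 5440 / 0.53 = 1652.528 sabins.
Additional absorption ΔA = 1652.528 − 589.466 = 1063.1 sabins.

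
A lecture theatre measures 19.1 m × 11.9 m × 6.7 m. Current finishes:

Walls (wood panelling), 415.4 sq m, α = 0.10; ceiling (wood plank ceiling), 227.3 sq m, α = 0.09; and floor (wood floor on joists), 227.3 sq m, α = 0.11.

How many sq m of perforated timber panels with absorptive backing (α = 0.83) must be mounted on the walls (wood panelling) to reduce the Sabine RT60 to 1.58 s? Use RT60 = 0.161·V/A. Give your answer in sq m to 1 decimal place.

93.4

Total absorption A₁ = 415.4×0.10 + 227.3×0.09 + 227.3×0.11
  = 41.540 + 20.457 + 25.003 = 87.000 sq m sabins.
V = 1522.843 m³. Target absorption A₂ = 0.161 × 1522.843 / 1.58 = 155.176 sabins.
Absorption to add: 155.176 − 87.000 = 68.176 sabins.
Net gain per sq m: Δα = 0.83 − 0.10 = 0.73.
Panel area = 68.176 / 0.73 = 93.4 sq m.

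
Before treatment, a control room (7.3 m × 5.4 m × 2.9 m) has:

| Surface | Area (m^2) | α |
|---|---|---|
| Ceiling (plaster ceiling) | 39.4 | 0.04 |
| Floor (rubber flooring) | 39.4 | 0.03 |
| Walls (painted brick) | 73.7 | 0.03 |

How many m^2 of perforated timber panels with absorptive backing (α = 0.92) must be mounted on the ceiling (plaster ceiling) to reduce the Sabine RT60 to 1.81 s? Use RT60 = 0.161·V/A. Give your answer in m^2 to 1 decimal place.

5.9

Summing Sᵢαᵢ: 1.576 + 1.182 + 2.211 → A₁ = 4.969 sabins.
V = 114.318 m³. Target absorption A₂ = 0.161 × 114.318 / 1.81 = 10.169 sabins.
Absorption to add: 10.169 − 4.969 = 5.200 sabins.
Each m^2 of panel replacing the ceiling (plaster ceiling) adds (0.92 − 0.04) = 0.88 sabins.
Area = ΔA/Δα = 5.200/0.88 = 5.9 m^2.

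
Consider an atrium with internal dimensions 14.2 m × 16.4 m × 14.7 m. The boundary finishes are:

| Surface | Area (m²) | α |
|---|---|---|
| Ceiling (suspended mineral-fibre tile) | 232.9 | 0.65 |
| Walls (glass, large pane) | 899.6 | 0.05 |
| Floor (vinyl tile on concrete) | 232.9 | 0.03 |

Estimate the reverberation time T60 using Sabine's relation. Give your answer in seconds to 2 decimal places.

2.71 sec

A = Σ Sᵢαᵢ = 232.9·0.65 + 899.6·0.05 + 232.9·0.03 = 203.352 sabins.
Room volume: 3423.336 m³.
RT60 = 0.161 · V / A = 0.161 × 3423.336 / 203.352 = 2.71 s.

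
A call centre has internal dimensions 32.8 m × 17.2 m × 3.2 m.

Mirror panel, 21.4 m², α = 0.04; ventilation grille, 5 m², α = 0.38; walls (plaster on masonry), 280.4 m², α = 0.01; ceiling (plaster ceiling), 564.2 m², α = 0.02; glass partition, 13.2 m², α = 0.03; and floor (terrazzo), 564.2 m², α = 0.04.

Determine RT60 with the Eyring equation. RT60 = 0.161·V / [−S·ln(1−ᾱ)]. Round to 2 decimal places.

S = Σ Sᵢ = 1448.4 m².
Σ(Sᵢαᵢ) = 21.4·0.04 + 5·0.38 + 280.4·0.01 + 564.2·0.02 + 13.2·0.03 + 564.2·0.04 = 39.808.
ᾱ = 39.808 / 1448.4 = 0.0275.
Eyring denominator: −S ln(1−ᾱ) = 40.389.
V = 32.8 × 17.2 × 3.2 = 1805.312 m³.
RT60 = 0.161 × 1805.312 / 40.389 = 7.20 s.

7.20 seconds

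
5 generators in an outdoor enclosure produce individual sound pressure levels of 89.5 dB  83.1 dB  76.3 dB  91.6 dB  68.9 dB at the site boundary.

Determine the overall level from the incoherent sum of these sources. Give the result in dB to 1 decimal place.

Sum in the linear (power) domain: Σ 10^(Lᵢ/10) = 10^(89.5/10) + 10^(83.1/10) + 10^(76.3/10) + 10^(91.6/10) + 10^(68.9/10) = 2.591e+09.
Back to dB: 10·log₁₀ Σ = 94.1 dB.

94.1 dB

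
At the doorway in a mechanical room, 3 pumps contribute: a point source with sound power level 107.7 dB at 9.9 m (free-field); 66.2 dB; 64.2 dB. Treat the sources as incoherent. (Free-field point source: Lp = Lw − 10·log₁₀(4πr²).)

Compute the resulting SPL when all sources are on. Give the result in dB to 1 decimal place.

77.4 dB

Source at 9.9 m: Lp = 107.7 − 10·log₁₀(4π·9.9²) = 107.7 − 10·log₁₀(1231.630) = 76.8 dB.
Σ 10^(Lᵢ/10) = 5.466e+07.
Back to dB: 10·log₁₀ Σ = 77.4 dB.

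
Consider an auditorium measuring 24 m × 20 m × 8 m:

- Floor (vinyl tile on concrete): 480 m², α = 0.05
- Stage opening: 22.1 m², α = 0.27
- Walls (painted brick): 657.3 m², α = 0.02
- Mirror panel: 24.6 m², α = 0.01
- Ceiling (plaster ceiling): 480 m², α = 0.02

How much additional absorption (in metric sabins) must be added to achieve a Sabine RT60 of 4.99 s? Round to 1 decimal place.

Total absorption A₁ = 480×0.05 + 22.1×0.27 + 657.3×0.02 + 24.6×0.01 + 480×0.02
  = 24.000 + 5.967 + 13.146 + 0.246 + 9.600 = 52.959 m² sabins.
For T = 4.99 s, need A₂ = 0.161·V/T = 0.161·3840/4.99 = 123.896 sabins.
ΔA = A₂ − A₁ = 123.896 − 52.959 = 70.9 sabins.

70.9 sabins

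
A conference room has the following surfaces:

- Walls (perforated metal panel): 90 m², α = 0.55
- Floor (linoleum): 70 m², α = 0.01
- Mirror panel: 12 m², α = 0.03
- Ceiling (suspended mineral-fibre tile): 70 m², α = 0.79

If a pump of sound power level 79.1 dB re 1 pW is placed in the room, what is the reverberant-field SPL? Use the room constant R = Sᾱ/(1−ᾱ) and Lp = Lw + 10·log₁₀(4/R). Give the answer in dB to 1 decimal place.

A = 105.860 sabins; S = 242.0 m².
ᾱ = 0.4374, so room constant R = A/(1−ᾱ) = 188.162 m².
Lp = Lw + 10 log₁₀(4/R) = 79.1 -16.72 = 62.4 dB.

62.4 dB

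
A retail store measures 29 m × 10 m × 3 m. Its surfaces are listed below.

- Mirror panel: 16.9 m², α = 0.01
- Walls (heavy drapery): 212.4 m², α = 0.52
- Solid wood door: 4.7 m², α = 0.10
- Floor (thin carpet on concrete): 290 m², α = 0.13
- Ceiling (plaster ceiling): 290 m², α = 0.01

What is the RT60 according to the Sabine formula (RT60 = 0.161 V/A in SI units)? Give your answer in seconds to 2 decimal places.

A = Σ Sᵢαᵢ = 16.9×0.01 + 212.4×0.52 + 4.7×0.10 + 290×0.13 + 290×0.01 = 151.687 sabins.
V = 29·10·3 = 870 m³.
Sabine: RT60 = 0.161 × 870 / 151.687 = 0.92 s.

0.92 sec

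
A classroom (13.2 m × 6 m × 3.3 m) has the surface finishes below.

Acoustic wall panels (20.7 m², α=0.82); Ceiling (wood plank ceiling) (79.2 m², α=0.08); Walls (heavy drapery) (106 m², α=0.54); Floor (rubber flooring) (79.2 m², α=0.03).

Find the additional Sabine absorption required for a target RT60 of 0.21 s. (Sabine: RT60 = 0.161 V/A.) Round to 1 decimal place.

Summing Sᵢαᵢ: 16.974 + 6.336 + 57.240 + 2.376 → A₁ = 82.926 sabins.
Target A₂ = 0.161·261.36/0.21 = 200.376 sabins (V = 261.36 m³).
ΔA = A₂ − A₁ = 200.376 − 82.926 = 117.5 sabins.

117.5 sabins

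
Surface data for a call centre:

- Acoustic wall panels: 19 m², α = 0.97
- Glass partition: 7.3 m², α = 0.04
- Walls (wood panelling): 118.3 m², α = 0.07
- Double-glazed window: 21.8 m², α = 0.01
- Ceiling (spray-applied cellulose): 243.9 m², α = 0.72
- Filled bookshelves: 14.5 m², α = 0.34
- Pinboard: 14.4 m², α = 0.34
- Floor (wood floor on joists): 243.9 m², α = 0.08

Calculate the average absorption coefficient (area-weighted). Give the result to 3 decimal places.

0.340

S = Σ Sᵢ = 19 + 7.3 + 118.3 + 21.8 + 243.9 + 14.5 + 14.4 + 243.9 = 683.1 m².
A = 19*0.97 + 7.3*0.04 + 118.3*0.07 + 21.8*0.01 + 243.9*0.72 + 14.5*0.34 + 14.4*0.34 + 243.9*0.08 = 232.167 sabins.
ᾱ = 232.167 / 683.1 = 0.340.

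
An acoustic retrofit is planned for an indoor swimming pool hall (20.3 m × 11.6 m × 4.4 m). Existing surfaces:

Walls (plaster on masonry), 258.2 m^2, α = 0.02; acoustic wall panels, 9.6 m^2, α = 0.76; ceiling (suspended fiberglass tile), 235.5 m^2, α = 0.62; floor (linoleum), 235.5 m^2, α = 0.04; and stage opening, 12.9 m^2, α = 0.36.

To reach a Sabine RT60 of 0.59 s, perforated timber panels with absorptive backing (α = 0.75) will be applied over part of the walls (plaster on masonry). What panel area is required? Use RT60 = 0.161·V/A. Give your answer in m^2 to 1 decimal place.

Total absorption A₁ = 258.2×0.02 + 9.6×0.76 + 235.5×0.62 + 235.5×0.04 + 12.9×0.36
  = 5.164 + 7.296 + 146.010 + 9.420 + 4.644 = 172.534 m^2 sabins.
V = 1036.112 m³. Target absorption A₂ = 0.161 × 1036.112 / 0.59 = 282.736 sabins.
Absorption to add: 282.736 − 172.534 = 110.202 sabins.
Net gain per m^2: Δα = 0.75 − 0.02 = 0.73.
Panel area = 110.202 / 0.73 = 151.0 m^2.

151.0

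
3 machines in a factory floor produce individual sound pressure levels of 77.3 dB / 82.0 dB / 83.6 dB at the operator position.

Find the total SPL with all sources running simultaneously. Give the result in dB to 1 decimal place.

86.4 dB

Sum in the linear (power) domain: Σ 10^(Lᵢ/10) = 10^(77.3/10) + 10^(82.0/10) + 10^(83.6/10) = 4.413e+08.
L_total = 10·log₁₀(4.413e+08) = 86.4 dB.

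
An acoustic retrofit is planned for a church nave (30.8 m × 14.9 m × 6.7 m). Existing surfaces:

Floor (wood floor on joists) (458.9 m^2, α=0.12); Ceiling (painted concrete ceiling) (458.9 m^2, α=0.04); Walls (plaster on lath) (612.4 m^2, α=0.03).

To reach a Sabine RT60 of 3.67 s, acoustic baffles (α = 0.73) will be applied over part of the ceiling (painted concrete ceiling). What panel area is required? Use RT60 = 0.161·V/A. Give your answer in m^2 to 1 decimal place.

62.5

Total absorption A₁ = 458.9×0.12 + 458.9×0.04 + 612.4×0.03
  = 55.068 + 18.356 + 18.372 = 91.796 m^2 sabins.
Required A₂ = 0.161·3074.764/3.67 = 134.887 sabins.
ΔA needed = 134.887 − 91.796 = 43.091 sabins.
Net gain per m^2: Δα = 0.73 − 0.04 = 0.69.
Panel area = 43.091 / 0.69 = 62.5 m^2.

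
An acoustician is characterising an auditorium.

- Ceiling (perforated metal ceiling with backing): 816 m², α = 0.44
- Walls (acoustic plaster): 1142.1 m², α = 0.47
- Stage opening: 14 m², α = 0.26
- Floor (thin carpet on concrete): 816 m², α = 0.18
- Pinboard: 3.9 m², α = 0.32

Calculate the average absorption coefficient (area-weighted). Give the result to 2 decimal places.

0.38

Total surface area S = 2792.0 m².
Σ(Sᵢαᵢ) = 816*0.44 + 1142.1*0.47 + 14*0.26 + 816*0.18 + 3.9*0.32 = 1047.595.
ᾱ = 1047.595 / 2792.0 = 0.38.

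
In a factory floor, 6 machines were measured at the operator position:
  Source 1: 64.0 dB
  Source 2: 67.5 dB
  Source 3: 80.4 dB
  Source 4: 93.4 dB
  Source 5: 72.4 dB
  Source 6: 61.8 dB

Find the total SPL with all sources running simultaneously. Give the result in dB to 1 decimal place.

Converting to relative power and adding: 10^(64.0/10) + 10^(67.5/10) + 10^(80.4/10) + 10^(93.4/10) + 10^(72.4/10) + 10^(61.8/10) = 2.324e+09.
L_total = 10·log₁₀(2.324e+09) = 93.7 dB.

93.7 dB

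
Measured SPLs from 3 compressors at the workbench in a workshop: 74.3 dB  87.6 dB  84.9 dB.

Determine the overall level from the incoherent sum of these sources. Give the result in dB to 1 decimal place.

Sum in the linear (power) domain: Σ 10^(Lᵢ/10) = 10^(74.3/10) + 10^(87.6/10) + 10^(84.9/10) = 9.114e+08.
Combined level = 10 log₁₀(9.114e+08) = 89.6 dB.

89.6 dB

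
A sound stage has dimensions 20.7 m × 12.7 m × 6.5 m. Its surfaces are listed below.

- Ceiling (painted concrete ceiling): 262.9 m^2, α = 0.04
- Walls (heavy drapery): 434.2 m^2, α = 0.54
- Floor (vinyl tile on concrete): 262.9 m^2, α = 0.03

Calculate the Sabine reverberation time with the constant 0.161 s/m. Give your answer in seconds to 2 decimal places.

Equivalent absorption area: A = 262.9×0.04 + 434.2×0.54 + 262.9×0.03 = 252.871 m^2.
Volume V = 20.7 × 12.7 × 6.5 = 1708.785 m³.
RT60 = 0.161 · V / A = 0.161 × 1708.785 / 252.871 = 1.09 s.

1.09 s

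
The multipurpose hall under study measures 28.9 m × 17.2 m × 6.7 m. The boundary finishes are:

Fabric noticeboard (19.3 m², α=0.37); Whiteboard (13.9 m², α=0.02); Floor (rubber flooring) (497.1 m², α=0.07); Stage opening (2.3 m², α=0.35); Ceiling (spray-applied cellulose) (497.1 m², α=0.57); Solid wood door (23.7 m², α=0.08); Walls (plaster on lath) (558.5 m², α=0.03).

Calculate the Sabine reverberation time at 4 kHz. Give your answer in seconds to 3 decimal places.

Summing Sᵢαᵢ: 7.141 + 0.278 + 34.797 + 0.805 + 283.347 + 1.896 + 16.755 → A = 345.019 sabins.
Room volume: 3330.436 m³.
Sabine: RT60 = 0.161 × 3330.436 / 345.019 = 1.554 s.

1.554 seconds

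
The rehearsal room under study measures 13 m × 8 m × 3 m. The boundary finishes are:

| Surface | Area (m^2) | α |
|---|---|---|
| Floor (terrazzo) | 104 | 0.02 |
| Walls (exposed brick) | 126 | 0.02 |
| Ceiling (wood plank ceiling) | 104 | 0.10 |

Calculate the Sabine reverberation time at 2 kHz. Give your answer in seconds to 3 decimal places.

Equivalent absorption area: A = 104*0.02 + 126*0.02 + 104*0.10 = 15.000 m^2.
Volume V = 13 × 8 × 3 = 312 m³.
T = 0.161 V/A = 0.161·312/15.000 = 3.349 s.

3.349 sec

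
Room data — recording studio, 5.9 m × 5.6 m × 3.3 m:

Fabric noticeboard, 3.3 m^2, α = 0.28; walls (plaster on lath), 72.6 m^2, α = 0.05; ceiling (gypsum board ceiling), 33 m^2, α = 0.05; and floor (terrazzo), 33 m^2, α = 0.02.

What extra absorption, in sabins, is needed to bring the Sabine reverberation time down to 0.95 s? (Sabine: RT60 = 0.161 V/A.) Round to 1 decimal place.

11.6 sabins

Total absorption A₁ = 3.3·0.28 + 72.6·0.05 + 33·0.05 + 33·0.02
  = 0.924 + 3.630 + 1.650 + 0.660 = 6.864 m^2 sabins.
For T = 0.95 s, need A₂ = 0.161·V/T = 0.161·109.032/0.95 = 18.478 sabins.
Shortfall: 18.478 − 6.864 = 11.6 sabins.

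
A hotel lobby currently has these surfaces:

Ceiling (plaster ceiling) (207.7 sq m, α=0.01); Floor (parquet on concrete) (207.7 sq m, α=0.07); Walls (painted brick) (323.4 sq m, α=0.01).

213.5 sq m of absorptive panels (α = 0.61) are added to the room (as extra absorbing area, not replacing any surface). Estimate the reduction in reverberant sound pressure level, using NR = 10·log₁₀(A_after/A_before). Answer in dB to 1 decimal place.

8.8 dB

Summing Sᵢαᵢ: 2.077 + 14.539 + 3.234 → A_before = 19.850 sabins.
Treatment contributes 213.5·0.61 = 130.235 sabins.
New total A_after = 150.085 sabins.
Reduction = 10 log₁₀(A_after/A_before) = 10 log₁₀(7.5610) = 8.8 dB.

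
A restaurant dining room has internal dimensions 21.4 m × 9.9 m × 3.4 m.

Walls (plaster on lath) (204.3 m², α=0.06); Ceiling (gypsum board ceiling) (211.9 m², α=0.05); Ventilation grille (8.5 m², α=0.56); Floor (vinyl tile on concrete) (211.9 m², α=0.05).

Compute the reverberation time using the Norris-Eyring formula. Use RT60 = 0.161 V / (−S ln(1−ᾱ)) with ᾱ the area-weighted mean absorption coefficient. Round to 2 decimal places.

2.94 s

S = Σ Sᵢ = 636.6 m².
Σ(Sᵢαᵢ) = 204.3·0.06 + 211.9·0.05 + 8.5·0.56 + 211.9·0.05 = 38.208.
ᾱ = 38.208 / 636.6 = 0.0600.
Eyring denominator: −S ln(1−ᾱ) = 39.390.
V = 21.4 × 9.9 × 3.4 = 720.324 m³.
T = 0.161·V/[−S·ln(1−ᾱ)] = 0.161·720.324/39.390 = 2.94 s.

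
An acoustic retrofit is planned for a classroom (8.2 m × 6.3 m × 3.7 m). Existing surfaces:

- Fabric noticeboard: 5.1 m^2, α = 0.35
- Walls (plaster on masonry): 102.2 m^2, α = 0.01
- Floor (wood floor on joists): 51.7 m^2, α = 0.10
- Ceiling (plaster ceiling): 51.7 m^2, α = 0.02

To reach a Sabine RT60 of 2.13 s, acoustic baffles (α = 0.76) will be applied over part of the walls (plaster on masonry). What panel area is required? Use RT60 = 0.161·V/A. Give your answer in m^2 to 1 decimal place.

Total absorption A₁ = 5.1*0.35 + 102.2*0.01 + 51.7*0.10 + 51.7*0.02
  = 1.785 + 1.022 + 5.170 + 1.034 = 9.011 m^2 sabins.
V = 191.142 m³. Target absorption A₂ = 0.161 × 191.142 / 2.13 = 14.448 sabins.
Absorption to add: 14.448 − 9.011 = 5.437 sabins.
Net gain per m^2: Δα = 0.76 − 0.01 = 0.75.
Panel area = 5.437 / 0.75 = 7.2 m^2.

7.2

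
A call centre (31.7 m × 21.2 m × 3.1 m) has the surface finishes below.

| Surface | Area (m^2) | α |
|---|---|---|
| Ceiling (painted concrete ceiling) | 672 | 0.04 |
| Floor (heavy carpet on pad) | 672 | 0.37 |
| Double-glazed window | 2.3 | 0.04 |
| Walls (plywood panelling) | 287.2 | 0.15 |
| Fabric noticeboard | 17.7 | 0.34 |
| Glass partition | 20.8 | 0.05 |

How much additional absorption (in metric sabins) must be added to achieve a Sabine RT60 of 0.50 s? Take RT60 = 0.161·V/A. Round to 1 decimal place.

Summing Sᵢαᵢ: 26.880 + 248.640 + 0.092 + 43.080 + 6.018 + 1.040 → A₁ = 325.750 sabins.
Target A₂ = 0.161·2083.324/0.50 = 670.830 sabins (V = 2083.324 m³).
ΔA = A₂ − A₁ = 670.830 − 325.750 = 345.1 sabins.

345.1 sabins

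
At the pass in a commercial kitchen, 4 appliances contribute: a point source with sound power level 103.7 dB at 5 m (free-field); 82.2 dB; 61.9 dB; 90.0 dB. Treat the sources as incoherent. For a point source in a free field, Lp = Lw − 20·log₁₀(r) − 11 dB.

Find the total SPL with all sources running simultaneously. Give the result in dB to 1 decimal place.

90.9 dB

Source at 5 m: Lp = 103.7 − 20·log₁₀(5) − 11 = 78.7 dB.
Converting to relative power and adding: 10^(78.7/10) + 10^(82.2/10) + 10^(61.9/10) + 10^(90.0/10) = 1.242e+09.
Combined level = 10 log₁₀(1.242e+09) = 90.9 dB.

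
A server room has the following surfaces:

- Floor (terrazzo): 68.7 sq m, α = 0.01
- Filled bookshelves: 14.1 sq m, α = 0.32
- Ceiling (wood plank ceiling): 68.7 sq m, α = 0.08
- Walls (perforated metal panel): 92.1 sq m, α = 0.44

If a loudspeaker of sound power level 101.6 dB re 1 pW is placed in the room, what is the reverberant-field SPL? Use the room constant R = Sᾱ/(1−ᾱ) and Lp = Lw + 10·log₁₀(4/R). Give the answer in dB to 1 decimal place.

89.5 dB

A = 51.219 sabins; S = 243.6 sq m.
ᾱ = 51.219/243.6 = 0.2103; R = Sᾱ/(1−ᾱ) = 51.219/(1−0.2103) = 64.859 sq m.
Lp = 101.6 + 10·log₁₀(4/64.859) = 101.6 + (-12.10) = 89.5 dB.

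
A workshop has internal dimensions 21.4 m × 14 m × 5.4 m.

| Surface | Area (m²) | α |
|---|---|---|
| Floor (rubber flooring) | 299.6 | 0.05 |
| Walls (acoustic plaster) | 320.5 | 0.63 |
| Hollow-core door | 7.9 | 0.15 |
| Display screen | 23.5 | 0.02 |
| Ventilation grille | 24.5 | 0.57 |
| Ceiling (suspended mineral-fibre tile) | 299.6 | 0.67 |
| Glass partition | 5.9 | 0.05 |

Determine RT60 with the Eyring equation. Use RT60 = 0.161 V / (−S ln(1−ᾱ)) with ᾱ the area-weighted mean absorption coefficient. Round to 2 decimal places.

Total surface area S = 299.6 + 320.5 + 7.9 + 23.5 + 24.5 + 299.6 + 5.9 = 981.5 m².
Σ(Sᵢαᵢ) = 299.6·0.05 + 320.5·0.63 + 7.9·0.15 + 23.5·0.02 + 24.5·0.57 + 299.6·0.67 + 5.9·0.05 = 433.542.
Mean coefficient ᾱ = A/S = 0.4417.
Eyring denominator: −S ln(1−ᾱ) = 572.076.
V = 21.4 × 14 × 5.4 = 1617.84 m³.
RT60 = 0.161 × 1617.84 / 572.076 = 0.46 s.

0.46 seconds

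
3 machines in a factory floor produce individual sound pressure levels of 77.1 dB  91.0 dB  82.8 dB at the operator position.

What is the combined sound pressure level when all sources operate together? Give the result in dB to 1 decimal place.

Σ 10^(Lᵢ/10) = 1.501e+09.
Back to dB: 10·log₁₀ Σ = 91.8 dB.

91.8 dB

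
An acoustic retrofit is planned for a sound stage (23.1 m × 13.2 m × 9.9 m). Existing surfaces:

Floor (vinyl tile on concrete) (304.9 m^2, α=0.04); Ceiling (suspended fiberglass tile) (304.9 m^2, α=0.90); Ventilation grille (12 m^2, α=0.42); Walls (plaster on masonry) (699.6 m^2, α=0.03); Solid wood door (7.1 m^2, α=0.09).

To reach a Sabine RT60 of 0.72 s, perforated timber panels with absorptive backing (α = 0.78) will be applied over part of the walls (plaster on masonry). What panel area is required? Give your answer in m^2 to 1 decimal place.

A₁ = Σ Sᵢαᵢ = 304.9*0.04 + 304.9*0.90 + 12*0.42 + 699.6*0.03 + 7.1*0.09 = 313.273 sabins.
Required A₂ = 0.161·3018.708/0.72 = 675.017 sabins.
Absorption to add: 675.017 − 313.273 = 361.744 sabins.
Each m^2 of panel replacing the walls (plaster on masonry) adds (0.78 − 0.03) = 0.75 sabins.
Area = ΔA/Δα = 361.744/0.75 = 482.3 m^2.

482.3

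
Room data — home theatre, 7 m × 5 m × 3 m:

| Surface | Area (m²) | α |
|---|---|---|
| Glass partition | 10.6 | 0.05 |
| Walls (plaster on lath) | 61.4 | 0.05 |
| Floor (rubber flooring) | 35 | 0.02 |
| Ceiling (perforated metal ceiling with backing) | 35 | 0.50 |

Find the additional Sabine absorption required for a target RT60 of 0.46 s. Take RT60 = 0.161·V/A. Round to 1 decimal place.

Total absorption A₁ = 10.6·0.05 + 61.4·0.05 + 35·0.02 + 35·0.50
  = 0.530 + 3.070 + 0.700 + 17.500 = 21.800 m² sabins.
V = 105 m³. Required absorption A₂ = 0.161 × 105 / 0.46 = 36.750 sabins.
Additional absorption ΔA = 36.750 − 21.800 = 14.9 sabins.

14.9 sabins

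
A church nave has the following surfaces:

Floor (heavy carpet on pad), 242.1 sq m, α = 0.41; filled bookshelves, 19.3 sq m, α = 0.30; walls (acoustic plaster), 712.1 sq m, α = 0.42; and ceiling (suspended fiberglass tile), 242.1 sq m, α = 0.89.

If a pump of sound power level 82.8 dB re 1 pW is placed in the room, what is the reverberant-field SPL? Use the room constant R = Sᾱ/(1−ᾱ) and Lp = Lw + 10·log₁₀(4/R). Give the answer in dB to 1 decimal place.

57.8 dB

A = 619.602 sabins; S = 1215.6 sq m.
ᾱ = 619.602/1215.6 = 0.5097; R = Sᾱ/(1−ᾱ) = 619.602/(1−0.5097) = 1263.720 sq m.
Lp = 82.8 + 10·log₁₀(4/1263.720) = 82.8 + (-25.00) = 57.8 dB.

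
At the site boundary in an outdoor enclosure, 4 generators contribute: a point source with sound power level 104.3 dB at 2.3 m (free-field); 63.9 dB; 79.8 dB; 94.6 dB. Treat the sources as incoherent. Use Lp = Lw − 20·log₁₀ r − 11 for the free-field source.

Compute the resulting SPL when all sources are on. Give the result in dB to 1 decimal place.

Source at 2.3 m: Lp = 104.3 − 20·log₁₀(2.3) − 11 = 86.1 dB.
Converting to relative power and adding: 10^(86.1/10) + 10^(63.9/10) + 10^(79.8/10) + 10^(94.6/10) = 3.389e+09.
Combined level = 10 log₁₀(3.389e+09) = 95.3 dB.

95.3 dB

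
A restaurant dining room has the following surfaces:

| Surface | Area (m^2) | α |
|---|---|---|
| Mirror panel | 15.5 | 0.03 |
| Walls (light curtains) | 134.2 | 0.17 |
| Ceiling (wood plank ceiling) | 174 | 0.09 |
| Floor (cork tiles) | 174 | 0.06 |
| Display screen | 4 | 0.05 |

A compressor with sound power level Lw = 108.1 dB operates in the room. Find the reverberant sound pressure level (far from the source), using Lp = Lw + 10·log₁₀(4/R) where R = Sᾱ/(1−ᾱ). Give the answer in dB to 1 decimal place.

96.7 dB

Σ(Sᵢαᵢ) = 15.5·0.03 + 134.2·0.17 + 174·0.09 + 174·0.06 + 4·0.05 = 49.579; total area S = 501.7 m^2.
ᾱ = 49.579/501.7 = 0.0988; R = Sᾱ/(1−ᾱ) = 49.579/(1−0.0988) = 55.014 m^2.
Lp = 108.1 + 10·log₁₀(4/55.014) = 108.1 + (-11.38) = 96.7 dB.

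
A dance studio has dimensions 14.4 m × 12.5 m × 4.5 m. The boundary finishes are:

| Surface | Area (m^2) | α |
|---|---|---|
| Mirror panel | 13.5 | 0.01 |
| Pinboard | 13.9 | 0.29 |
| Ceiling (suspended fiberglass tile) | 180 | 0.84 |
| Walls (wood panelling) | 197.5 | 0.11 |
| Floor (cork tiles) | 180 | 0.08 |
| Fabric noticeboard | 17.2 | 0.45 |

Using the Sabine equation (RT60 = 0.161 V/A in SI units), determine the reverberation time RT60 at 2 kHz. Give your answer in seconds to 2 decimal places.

Total absorption A = 13.5·0.01 + 13.9·0.29 + 180·0.84 + 197.5·0.11 + 180·0.08 + 17.2·0.45
  = 0.135 + 4.031 + 151.200 + 21.725 + 14.400 + 7.740 = 199.231 m^2 sabins.
Volume V = 14.4 × 12.5 × 4.5 = 810 m³.
Sabine: RT60 = 0.161 × 810 / 199.231 = 0.65 s.

0.65 s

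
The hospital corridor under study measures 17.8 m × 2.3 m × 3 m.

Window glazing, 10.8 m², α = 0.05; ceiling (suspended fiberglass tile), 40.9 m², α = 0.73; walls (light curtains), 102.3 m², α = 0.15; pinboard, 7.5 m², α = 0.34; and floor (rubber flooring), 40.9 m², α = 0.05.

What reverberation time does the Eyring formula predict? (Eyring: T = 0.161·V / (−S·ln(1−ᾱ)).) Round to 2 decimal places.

0.34 s

S = Σ Sᵢ = 202.4 m².
Absorption A = 10.8×0.05 + 40.9×0.73 + 102.3×0.15 + 7.5×0.34 + 40.9×0.05 = 50.337 sabins.
Mean coefficient ᾱ = A/S = 0.2487.
−S·ln(1−ᾱ) = −202.4 × ln(1 − 0.2487) = 57.876.
V = 17.8 × 2.3 × 3 = 122.82 m³.
T = 0.161·V/[−S·ln(1−ᾱ)] = 0.161·122.82/57.876 = 0.34 s.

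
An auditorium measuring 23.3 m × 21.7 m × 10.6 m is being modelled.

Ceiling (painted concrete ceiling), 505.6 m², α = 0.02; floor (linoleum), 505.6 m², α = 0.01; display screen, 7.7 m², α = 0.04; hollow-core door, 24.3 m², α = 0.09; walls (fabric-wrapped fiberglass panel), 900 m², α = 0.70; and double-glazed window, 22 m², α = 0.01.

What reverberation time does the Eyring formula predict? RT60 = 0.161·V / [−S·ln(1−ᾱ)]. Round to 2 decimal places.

Total surface area S = 505.6 + 505.6 + 7.7 + 24.3 + 900 + 22 = 1965.2 m².
Absorption A = 505.6·0.02 + 505.6·0.01 + 7.7·0.04 + 24.3·0.09 + 900·0.70 + 22·0.01 = 647.883 sabins.
ᾱ = 647.883 / 1965.2 = 0.3297.
Eyring denominator: −S ln(1−ᾱ) = 786.139.
V = 23.3 × 21.7 × 10.6 = 5359.466 m³.
T = 0.161·V/[−S·ln(1−ᾱ)] = 0.161·5359.466/786.139 = 1.10 s.

1.10 s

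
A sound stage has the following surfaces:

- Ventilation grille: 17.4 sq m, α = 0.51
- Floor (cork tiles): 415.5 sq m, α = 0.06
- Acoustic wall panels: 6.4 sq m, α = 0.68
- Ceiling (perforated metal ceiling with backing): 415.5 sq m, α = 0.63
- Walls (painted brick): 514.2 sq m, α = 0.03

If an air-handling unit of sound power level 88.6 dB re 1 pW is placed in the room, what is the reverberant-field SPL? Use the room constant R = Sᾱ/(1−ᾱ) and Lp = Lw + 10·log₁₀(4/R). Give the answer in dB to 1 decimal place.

68.5 dB

A = 315.347 sabins; S = 1369.0 sq m.
ᾱ = 0.2303, so room constant R = A/(1−ᾱ) = 409.701 sq m.
Lp = 88.6 + 10·log₁₀(4/409.701) = 88.6 + (-20.10) = 68.5 dB.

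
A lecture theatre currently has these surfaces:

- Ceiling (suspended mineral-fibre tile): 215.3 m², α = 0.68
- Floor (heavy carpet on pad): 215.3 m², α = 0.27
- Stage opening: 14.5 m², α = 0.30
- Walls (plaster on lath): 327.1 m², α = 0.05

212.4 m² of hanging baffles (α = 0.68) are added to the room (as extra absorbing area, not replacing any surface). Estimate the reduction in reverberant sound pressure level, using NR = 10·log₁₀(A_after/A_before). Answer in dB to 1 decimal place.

2.2 dB

A_before = Σ Sᵢαᵢ = 215.3×0.68 + 215.3×0.27 + 14.5×0.30 + 327.1×0.05 = 225.240 sabins.
Treatment contributes 212.4·0.68 = 144.432 sabins.
A_after = 225.240 + 144.432 = 369.672 sabins.
Reduction = 10 log₁₀(A_after/A_before) = 10 log₁₀(1.6412) = 2.2 dB.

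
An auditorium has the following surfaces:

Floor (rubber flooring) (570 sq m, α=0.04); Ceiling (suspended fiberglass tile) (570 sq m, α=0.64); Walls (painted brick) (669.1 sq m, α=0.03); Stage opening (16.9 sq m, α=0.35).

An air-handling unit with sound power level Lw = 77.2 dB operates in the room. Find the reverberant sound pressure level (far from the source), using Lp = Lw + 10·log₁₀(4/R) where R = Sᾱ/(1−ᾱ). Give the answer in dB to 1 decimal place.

55.9 dB

Σ(Sᵢαᵢ) = 570×0.04 + 570×0.64 + 669.1×0.03 + 16.9×0.35 = 413.588; total area S = 1826.0 sq m.
ᾱ = 0.2265, so room constant R = A/(1−ᾱ) = 534.697 sq m.
Lp = Lw + 10 log₁₀(4/R) = 77.2 -21.26 = 55.9 dB.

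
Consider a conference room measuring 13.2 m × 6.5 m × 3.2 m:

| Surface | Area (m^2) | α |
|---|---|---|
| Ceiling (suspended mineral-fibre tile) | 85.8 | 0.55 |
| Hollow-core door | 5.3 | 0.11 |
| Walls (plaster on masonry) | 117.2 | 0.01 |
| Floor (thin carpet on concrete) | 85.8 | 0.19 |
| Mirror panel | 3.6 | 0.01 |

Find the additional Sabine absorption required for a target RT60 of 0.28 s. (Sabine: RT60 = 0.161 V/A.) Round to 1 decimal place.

92.6 sabins

Equivalent absorption area: A₁ = 85.8×0.55 + 5.3×0.11 + 117.2×0.01 + 85.8×0.19 + 3.6×0.01 = 65.283 m^2.
Target A₂ = 0.161·274.56/0.28 = 157.872 sabins (V = 274.56 m³).
ΔA = A₂ − A₁ = 157.872 − 65.283 = 92.6 sabins.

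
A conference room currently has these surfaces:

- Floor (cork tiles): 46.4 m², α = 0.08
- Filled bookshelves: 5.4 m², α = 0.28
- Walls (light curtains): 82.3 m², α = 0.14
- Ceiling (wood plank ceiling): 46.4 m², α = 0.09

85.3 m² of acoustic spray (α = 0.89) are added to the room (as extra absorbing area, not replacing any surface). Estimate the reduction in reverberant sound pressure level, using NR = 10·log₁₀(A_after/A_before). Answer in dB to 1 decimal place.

Summing Sᵢαᵢ: 3.712 + 1.512 + 11.522 + 4.176 → A_before = 20.922 sabins.
Treatment contributes 85.3·0.89 = 75.917 sabins.
A_after = 20.922 + 75.917 = 96.839 sabins.
Reduction = 10 log₁₀(A_after/A_before) = 10 log₁₀(4.6286) = 6.7 dB.

6.7 dB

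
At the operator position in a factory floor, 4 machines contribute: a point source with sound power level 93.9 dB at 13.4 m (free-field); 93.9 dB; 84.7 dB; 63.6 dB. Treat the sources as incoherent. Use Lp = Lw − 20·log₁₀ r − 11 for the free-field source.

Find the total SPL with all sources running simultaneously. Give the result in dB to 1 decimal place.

Source at 13.4 m: Lp = 93.9 − 20·log₁₀(13.4) − 11 = 60.4 dB.
Sum in the linear (power) domain: Σ 10^(Lᵢ/10) = 10^(60.4/10) + 10^(93.9/10) + 10^(84.7/10) + 10^(63.6/10) = 2.753e+09.
Back to dB: 10·log₁₀ Σ = 94.4 dB.

94.4 dB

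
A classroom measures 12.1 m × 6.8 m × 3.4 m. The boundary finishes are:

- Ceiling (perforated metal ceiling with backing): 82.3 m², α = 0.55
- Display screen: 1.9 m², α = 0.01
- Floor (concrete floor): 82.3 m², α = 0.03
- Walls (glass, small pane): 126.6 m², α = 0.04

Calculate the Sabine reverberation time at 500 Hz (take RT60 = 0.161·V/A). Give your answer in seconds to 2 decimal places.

Total absorption A = 82.3*0.55 + 1.9*0.01 + 82.3*0.03 + 126.6*0.04
  = 45.265 + 0.019 + 2.469 + 5.064 = 52.817 m² sabins.
V = 12.1·6.8·3.4 = 279.752 m³.
RT60 = 0.161 · V / A = 0.161 × 279.752 / 52.817 = 0.85 s.

0.85 s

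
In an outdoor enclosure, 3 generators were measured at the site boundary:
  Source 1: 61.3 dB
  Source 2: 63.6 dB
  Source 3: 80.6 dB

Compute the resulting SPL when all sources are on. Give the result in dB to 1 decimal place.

80.7 dB

Sum in the linear (power) domain: Σ 10^(Lᵢ/10) = 10^(61.3/10) + 10^(63.6/10) + 10^(80.6/10) = 1.185e+08.
L_total = 10·log₁₀(1.185e+08) = 80.7 dB.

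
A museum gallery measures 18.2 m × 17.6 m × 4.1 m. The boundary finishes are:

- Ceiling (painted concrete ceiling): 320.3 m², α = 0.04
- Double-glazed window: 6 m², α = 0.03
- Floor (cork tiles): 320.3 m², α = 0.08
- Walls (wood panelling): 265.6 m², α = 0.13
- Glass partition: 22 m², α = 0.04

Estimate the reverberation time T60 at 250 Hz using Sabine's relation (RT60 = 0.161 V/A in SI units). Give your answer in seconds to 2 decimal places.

2.86 s

A = Σ Sᵢαᵢ = 320.3·0.04 + 6·0.03 + 320.3·0.08 + 265.6·0.13 + 22·0.04 = 74.024 sabins.
V = 18.2·17.6·4.1 = 1313.312 m³.
Sabine: RT60 = 0.161 × 1313.312 / 74.024 = 2.86 s.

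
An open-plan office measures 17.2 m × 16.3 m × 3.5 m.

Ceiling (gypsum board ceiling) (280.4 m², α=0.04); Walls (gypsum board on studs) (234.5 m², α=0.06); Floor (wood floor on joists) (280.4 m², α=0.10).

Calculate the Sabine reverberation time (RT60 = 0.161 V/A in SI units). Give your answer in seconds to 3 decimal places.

Summing Sᵢαᵢ: 11.216 + 14.070 + 28.040 → A = 53.326 sabins.
Volume V = 17.2 × 16.3 × 3.5 = 981.26 m³.
T = 0.161 V/A = 0.161·981.26/53.326 = 2.963 s.

2.963 s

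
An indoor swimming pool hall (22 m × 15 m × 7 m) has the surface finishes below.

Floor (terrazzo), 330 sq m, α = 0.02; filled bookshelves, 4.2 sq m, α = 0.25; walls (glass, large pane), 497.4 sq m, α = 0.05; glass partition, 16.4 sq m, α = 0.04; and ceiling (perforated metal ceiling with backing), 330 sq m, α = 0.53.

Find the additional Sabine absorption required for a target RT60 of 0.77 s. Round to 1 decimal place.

274.9 sabins

Summing Sᵢαᵢ: 6.600 + 1.050 + 24.870 + 0.656 + 174.900 → A₁ = 208.076 sabins.
V = 2310 m³. Required absorption A₂ = 0.161 × 2310 / 0.77 = 483.000 sabins.
Additional absorption ΔA = 483.000 − 208.076 = 274.9 sabins.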